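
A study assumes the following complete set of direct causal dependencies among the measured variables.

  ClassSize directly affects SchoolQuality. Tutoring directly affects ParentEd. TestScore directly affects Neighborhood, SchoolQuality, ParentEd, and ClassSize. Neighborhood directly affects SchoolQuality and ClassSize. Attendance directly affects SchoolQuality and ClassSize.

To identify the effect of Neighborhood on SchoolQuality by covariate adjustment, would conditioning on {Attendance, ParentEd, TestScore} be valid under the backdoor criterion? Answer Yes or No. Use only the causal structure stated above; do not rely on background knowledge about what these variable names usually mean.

Yes

Backdoor paths from Neighborhood to SchoolQuality (paths whose first edge points into Neighborhood):
  P1: Neighborhood <- TestScore -> ClassSize <- Attendance -> SchoolQuality
  P2: Neighborhood <- TestScore -> ClassSize -> SchoolQuality
  P3: Neighborhood <- TestScore -> SchoolQuality
Condition 1 (no descendant of Neighborhood in the set): holds — descendants of Neighborhood are {ClassSize, SchoolQuality}; none are in {Attendance, ParentEd, TestScore}.
Condition 2 (every backdoor path blocked by {Attendance, ParentEd, TestScore}):
  P1: blocked at fork node TestScore ∈ conditioning set.
  P2: blocked at fork node TestScore ∈ conditioning set.
  P3: blocked at fork node TestScore ∈ conditioning set.
{Attendance, ParentEd, TestScore} satisfies the backdoor criterion.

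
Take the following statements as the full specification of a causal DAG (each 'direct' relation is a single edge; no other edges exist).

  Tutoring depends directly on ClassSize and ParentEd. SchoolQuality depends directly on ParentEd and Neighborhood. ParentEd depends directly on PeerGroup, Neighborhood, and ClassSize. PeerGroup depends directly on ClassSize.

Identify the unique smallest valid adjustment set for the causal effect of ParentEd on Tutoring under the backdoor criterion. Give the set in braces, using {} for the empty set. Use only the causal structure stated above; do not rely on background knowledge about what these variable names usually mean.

{ClassSize}

Variables eligible for adjustment (non-descendants of ParentEd, excluding ParentEd and Tutoring): {ClassSize, Neighborhood, PeerGroup}.
Backdoor paths from ParentEd to Tutoring:
  P1: ParentEd <- ClassSize -> Tutoring
  P2: ParentEd <- PeerGroup <- ClassSize -> Tutoring
The empty set is not sufficient: P1 (ParentEd <- ClassSize -> Tutoring) has no collider blocking it and no conditioned non-collider, so it is open.
Try {ClassSize}:
  P1: blocked at fork node ClassSize ∈ conditioning set.
  P2: blocked at fork node ClassSize ∈ conditioning set.
{ClassSize} contains no descendant of ParentEd and blocks every backdoor path.
No other singleton works — e.g. {Neighborhood} leaves P1 open — so {ClassSize} is the unique smallest valid adjustment set.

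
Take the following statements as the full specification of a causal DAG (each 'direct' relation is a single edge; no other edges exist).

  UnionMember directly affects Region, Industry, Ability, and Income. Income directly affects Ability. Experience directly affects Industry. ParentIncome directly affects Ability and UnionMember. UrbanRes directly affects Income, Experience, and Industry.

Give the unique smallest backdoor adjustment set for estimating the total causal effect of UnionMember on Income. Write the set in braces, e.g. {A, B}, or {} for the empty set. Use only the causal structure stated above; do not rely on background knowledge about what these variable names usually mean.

Variables eligible for adjustment (non-descendants of UnionMember, excluding UnionMember and Income): {Experience, ParentIncome, UrbanRes}.
Backdoor paths from UnionMember to Income:
  P1: UnionMember <- ParentIncome -> Ability <- Income
Each backdoor path contains an unconditioned collider, so every path is already blocked with the empty conditioning set:
  P1: blocked at collider Ability (neither it nor any descendant is in the conditioning set).
The empty set is therefore the unique smallest valid set.

{}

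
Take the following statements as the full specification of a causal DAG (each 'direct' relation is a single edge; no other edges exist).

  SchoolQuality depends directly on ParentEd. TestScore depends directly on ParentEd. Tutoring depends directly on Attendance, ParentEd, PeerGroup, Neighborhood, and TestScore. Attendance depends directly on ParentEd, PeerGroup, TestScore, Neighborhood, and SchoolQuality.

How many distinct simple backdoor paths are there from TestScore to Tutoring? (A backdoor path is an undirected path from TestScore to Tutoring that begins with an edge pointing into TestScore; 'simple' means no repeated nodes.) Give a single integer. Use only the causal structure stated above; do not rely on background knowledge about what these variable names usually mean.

7

A backdoor path from TestScore to Tutoring is any simple undirected path whose first edge points into TestScore (i.e. leaves TestScore via a parent).
Parents of TestScore: {ParentEd}.
Enumerating:
  P1: TestScore <- ParentEd -> SchoolQuality -> Attendance <- Neighborhood -> Tutoring
  P2: TestScore <- ParentEd -> SchoolQuality -> Attendance <- PeerGroup -> Tutoring
  P3: TestScore <- ParentEd -> SchoolQuality -> Attendance -> Tutoring
  P4: TestScore <- ParentEd -> Attendance <- Neighborhood -> Tutoring
  P5: TestScore <- ParentEd -> Attendance <- PeerGroup -> Tutoring
  P6: TestScore <- ParentEd -> Attendance -> Tutoring
  P7: TestScore <- ParentEd -> Tutoring
That exhausts the simple backdoor paths. Count: 7.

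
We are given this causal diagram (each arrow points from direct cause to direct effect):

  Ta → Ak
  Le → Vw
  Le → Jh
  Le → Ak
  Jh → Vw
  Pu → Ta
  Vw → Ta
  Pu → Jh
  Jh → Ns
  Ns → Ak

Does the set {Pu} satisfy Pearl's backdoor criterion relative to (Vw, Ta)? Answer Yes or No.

Backdoor paths from Vw to Ta (paths whose first edge points into Vw):
  P1: Vw <- Le -> Jh <- Pu -> Ta
  P2: Vw <- Le -> Jh -> Ns -> Ak <- Ta
  P3: Vw <- Le -> Ak <- Ns <- Jh <- Pu -> Ta
  P4: Vw <- Le -> Ak <- Ta
  P5: Vw <- Jh <- Le -> Ak <- Ta
  P6: Vw <- Jh <- Pu -> Ta
  P7: Vw <- Jh -> Ns -> Ak <- Ta
Condition 1 (no descendant of Vw in the set): holds — descendants of Vw are {Ak, Ta}; none are in {Pu}.
Condition 2 (every backdoor path blocked by {Pu}):
  P1: blocked at collider Jh (neither it nor any descendant is in the conditioning set).
  P2: blocked at collider Ak (neither it nor any descendant is in the conditioning set).
  P3: blocked at collider Ak (neither it nor any descendant is in the conditioning set).
  P4: blocked at collider Ak (neither it nor any descendant is in the conditioning set).
  P5: blocked at collider Ak (neither it nor any descendant is in the conditioning set).
  P6: blocked at fork node Pu ∈ conditioning set.
  P7: blocked at collider Ak (neither it nor any descendant is in the conditioning set).
{Pu} satisfies the backdoor criterion.

Yes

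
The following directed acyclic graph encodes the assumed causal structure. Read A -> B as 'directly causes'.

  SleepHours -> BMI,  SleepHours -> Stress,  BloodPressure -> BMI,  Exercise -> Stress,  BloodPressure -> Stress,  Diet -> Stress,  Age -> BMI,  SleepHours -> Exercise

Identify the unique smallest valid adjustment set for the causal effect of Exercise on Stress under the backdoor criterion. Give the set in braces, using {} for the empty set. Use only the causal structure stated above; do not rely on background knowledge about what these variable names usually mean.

Variables eligible for adjustment (non-descendants of Exercise, excluding Exercise and Stress): {Age, BMI, BloodPressure, Diet, SleepHours}.
Backdoor paths from Exercise to Stress:
  P1: Exercise <- SleepHours -> BMI <- BloodPressure -> Stress
  P2: Exercise <- SleepHours -> Stress
The empty set is not sufficient: P2 (Exercise <- SleepHours -> Stress) has no collider blocking it and no conditioned non-collider, so it is open.
Try {SleepHours}:
  P1: blocked at fork node SleepHours ∈ conditioning set.
  P2: blocked at fork node SleepHours ∈ conditioning set.
{SleepHours} contains no descendant of Exercise and blocks every backdoor path.
No other singleton works — e.g. {Age} leaves P2 open — so {SleepHours} is the unique smallest valid adjustment set.

{SleepHours}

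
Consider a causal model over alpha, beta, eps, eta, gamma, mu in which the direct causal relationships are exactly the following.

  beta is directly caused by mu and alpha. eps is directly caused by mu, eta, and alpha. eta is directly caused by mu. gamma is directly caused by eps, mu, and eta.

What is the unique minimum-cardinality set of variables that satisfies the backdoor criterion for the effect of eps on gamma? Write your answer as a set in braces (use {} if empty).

Variables eligible for adjustment (non-descendants of eps, excluding eps and gamma): {alpha, beta, eta, mu}.
Backdoor paths from eps to gamma:
  P1: eps <- mu -> eta -> gamma
  P2: eps <- mu -> gamma
  P3: eps <- eta <- mu -> gamma
  P4: eps <- eta -> gamma
  P5: eps <- alpha -> beta <- mu -> eta -> gamma
  P6: eps <- alpha -> beta <- mu -> gamma
The empty set is not sufficient: P1 (eps <- mu -> eta -> gamma) has no collider blocking it and no conditioned non-collider, so it is open.
Try {eta, mu}:
  P1: blocked at fork node mu ∈ conditioning set.
  P2: blocked at fork node mu ∈ conditioning set.
  P3: blocked at chain node eta ∈ conditioning set.
  P4: blocked at fork node eta ∈ conditioning set.
  P5: blocked at collider beta (neither it nor any descendant is in the conditioning set).
  P6: blocked at collider beta (neither it nor any descendant is in the conditioning set).
{eta, mu} contains no descendant of eps and blocks every backdoor path.
Every element of {eta, mu} is needed (dropping eta leaves P4 open; dropping mu leaves P2 open), so no proper subset is valid.
Among all size-2 subsets of the eligible variables, only {eta, mu} blocks every backdoor path, so it is the unique smallest valid adjustment set.

{eta, mu}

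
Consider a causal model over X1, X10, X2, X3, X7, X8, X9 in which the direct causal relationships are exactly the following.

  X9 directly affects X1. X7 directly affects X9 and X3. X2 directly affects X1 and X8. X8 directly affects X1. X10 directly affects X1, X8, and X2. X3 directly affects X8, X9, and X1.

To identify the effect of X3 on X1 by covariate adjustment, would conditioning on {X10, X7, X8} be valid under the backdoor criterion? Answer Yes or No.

No

Backdoor paths from X3 to X1 (paths whose first edge points into X3):
  P1: X3 <- X7 -> X9 -> X1
Condition 1 (no descendant of X3 in the set): FAILS — X8 is a descendant of X3.
Condition 2 (every backdoor path blocked by {X10, X7, X8}):
  P1: blocked at fork node X7 ∈ conditioning set.
{X10, X7, X8} does not satisfy the backdoor criterion.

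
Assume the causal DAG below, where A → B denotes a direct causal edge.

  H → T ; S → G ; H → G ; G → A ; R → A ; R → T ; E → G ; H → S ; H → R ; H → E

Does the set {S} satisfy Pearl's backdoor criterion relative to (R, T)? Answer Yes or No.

Backdoor paths from R to T (paths whose first edge points into R):
  P1: R <- H -> T
Condition 1 (no descendant of R in the set): holds — descendants of R are {A, T}; none are in {S}.
Condition 2 (every backdoor path blocked by {S}):
  P1: open — no interior node is in the conditioning set.
{S} does not satisfy the backdoor criterion.

No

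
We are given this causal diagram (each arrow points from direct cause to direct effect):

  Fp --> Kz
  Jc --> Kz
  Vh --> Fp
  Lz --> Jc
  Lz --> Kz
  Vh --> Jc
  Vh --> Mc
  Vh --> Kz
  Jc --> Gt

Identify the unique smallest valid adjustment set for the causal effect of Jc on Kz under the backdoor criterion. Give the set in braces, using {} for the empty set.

Variables eligible for adjustment (non-descendants of Jc, excluding Jc and Kz): {Fp, Lz, Mc, Vh}.
Backdoor paths from Jc to Kz:
  P1: Jc <- Vh -> Fp -> Kz
  P2: Jc <- Vh -> Kz
  P3: Jc <- Lz -> Kz
The empty set is not sufficient: P1 (Jc <- Vh -> Fp -> Kz) has no collider blocking it and no conditioned non-collider, so it is open.
Try {Lz, Vh}:
  P1: blocked at fork node Vh ∈ conditioning set.
  P2: blocked at fork node Vh ∈ conditioning set.
  P3: blocked at fork node Lz ∈ conditioning set.
{Lz, Vh} contains no descendant of Jc and blocks every backdoor path.
Every element of {Lz, Vh} is needed (dropping Lz leaves P3 open; dropping Vh leaves P1 open), so no proper subset is valid.
Among all size-2 subsets of the eligible variables, only {Lz, Vh} blocks every backdoor path, so it is the unique smallest valid adjustment set.

{Lz, Vh}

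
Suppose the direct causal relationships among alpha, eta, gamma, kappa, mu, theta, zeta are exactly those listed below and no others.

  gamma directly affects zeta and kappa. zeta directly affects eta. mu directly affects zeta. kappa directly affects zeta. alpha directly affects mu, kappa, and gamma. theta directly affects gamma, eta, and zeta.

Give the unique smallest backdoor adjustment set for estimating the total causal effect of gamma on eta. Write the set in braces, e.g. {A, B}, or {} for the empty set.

Variables eligible for adjustment (non-descendants of gamma, excluding gamma and eta): {alpha, mu, theta}.
Backdoor paths from gamma to eta:
  P1: gamma <- theta -> zeta -> eta
  P2: gamma <- theta -> eta
  P3: gamma <- alpha -> mu -> zeta <- theta -> eta
  P4: gamma <- alpha -> mu -> zeta -> eta
  P5: gamma <- alpha -> kappa -> zeta <- theta -> eta
  P6: gamma <- alpha -> kappa -> zeta -> eta
The empty set is not sufficient: P1 (gamma <- theta -> zeta -> eta) has no collider blocking it and no conditioned non-collider, so it is open.
Try {alpha, theta}:
  P1: blocked at fork node theta ∈ conditioning set.
  P2: blocked at fork node theta ∈ conditioning set.
  P3: blocked at fork node alpha ∈ conditioning set.
  P4: blocked at fork node alpha ∈ conditioning set.
  P5: blocked at fork node alpha ∈ conditioning set.
  P6: blocked at fork node alpha ∈ conditioning set.
{alpha, theta} contains no descendant of gamma and blocks every backdoor path.
Every element of {alpha, theta} is needed (dropping alpha leaves P4 open; dropping theta leaves P1 open), so no proper subset is valid.
Among all size-2 subsets of the eligible variables, only {alpha, theta} blocks every backdoor path, so it is the unique smallest valid adjustment set.

{alpha, theta}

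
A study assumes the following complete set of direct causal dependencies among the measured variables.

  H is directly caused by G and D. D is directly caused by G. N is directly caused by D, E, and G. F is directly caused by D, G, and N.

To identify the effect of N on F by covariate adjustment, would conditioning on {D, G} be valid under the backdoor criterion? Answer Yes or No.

Backdoor paths from N to F (paths whose first edge points into N):
  P1: N <- G -> D -> F
  P2: N <- G -> H <- D -> F
  P3: N <- G -> F
  P4: N <- D <- G -> F
  P5: N <- D -> H <- G -> F
  P6: N <- D -> F
Condition 1 (no descendant of N in the set): holds — descendants of N are {F}; none are in {D, G}.
Condition 2 (every backdoor path blocked by {D, G}):
  P1: blocked at fork node G ∈ conditioning set.
  P2: blocked at fork node G ∈ conditioning set.
  P3: blocked at fork node G ∈ conditioning set.
  P4: blocked at chain node D ∈ conditioning set.
  P5: blocked at fork node D ∈ conditioning set.
  P6: blocked at fork node D ∈ conditioning set.
{D, G} satisfies the backdoor criterion.

Yes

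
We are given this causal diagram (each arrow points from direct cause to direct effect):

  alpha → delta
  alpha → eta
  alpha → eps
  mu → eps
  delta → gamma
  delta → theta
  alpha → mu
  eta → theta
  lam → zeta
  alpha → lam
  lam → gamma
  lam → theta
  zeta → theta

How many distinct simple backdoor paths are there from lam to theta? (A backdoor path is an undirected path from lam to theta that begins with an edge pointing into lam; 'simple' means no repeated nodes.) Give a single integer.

2

A backdoor path from lam to theta is any simple undirected path whose first edge points into lam (i.e. leaves lam via a parent).
Parents of lam: {alpha}.
Enumerating:
  P1: lam <- alpha -> delta -> theta
  P2: lam <- alpha -> eta -> theta
That exhausts the simple backdoor paths. Count: 2.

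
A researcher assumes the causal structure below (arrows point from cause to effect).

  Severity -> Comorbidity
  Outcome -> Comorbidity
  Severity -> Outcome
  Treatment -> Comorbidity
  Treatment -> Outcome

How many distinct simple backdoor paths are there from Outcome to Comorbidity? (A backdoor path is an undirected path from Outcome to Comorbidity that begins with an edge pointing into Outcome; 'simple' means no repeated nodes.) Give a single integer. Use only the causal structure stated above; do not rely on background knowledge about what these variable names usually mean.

A backdoor path from Outcome to Comorbidity is any simple undirected path whose first edge points into Outcome (i.e. leaves Outcome via a parent).
Parents of Outcome: {Severity, Treatment}.
Enumerating:
  P1: Outcome <- Treatment -> Comorbidity
  P2: Outcome <- Severity -> Comorbidity
That exhausts the simple backdoor paths. Count: 2.

2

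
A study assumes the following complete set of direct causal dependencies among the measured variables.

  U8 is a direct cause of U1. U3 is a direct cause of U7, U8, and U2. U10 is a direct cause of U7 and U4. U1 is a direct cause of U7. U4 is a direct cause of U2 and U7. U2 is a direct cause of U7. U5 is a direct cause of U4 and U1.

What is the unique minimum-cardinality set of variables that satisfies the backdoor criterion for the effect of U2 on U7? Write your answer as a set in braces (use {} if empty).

{U3, U4}

Variables eligible for adjustment (non-descendants of U2, excluding U2 and U7): {U1, U10, U3, U4, U5, U8}.
Backdoor paths from U2 to U7:
  P1: U2 <- U4 <- U10 -> U7
  P2: U2 <- U4 <- U5 -> U1 <- U8 <- U3 -> U7
  P3: U2 <- U4 <- U5 -> U1 -> U7
  P4: U2 <- U4 -> U7
  P5: U2 <- U3 -> U8 -> U1 <- U5 -> U4 <- U10 -> U7
  P6: U2 <- U3 -> U8 -> U1 <- U5 -> U4 -> U7
  P7: U2 <- U3 -> U8 -> U1 -> U7
  P8: U2 <- U3 -> U7
The empty set is not sufficient: P1 (U2 <- U4 <- U10 -> U7) has no collider blocking it and no conditioned non-collider, so it is open.
Try {U3, U4}:
  P1: blocked at chain node U4 ∈ conditioning set.
  P2: blocked at chain node U4 ∈ conditioning set.
  P3: blocked at chain node U4 ∈ conditioning set.
  P4: blocked at fork node U4 ∈ conditioning set.
  P5: blocked at fork node U3 ∈ conditioning set.
  P6: blocked at fork node U3 ∈ conditioning set.
  P7: blocked at fork node U3 ∈ conditioning set.
  P8: blocked at fork node U3 ∈ conditioning set.
{U3, U4} contains no descendant of U2 and blocks every backdoor path.
Every element of {U3, U4} is needed (dropping U3 leaves P7 open; dropping U4 leaves P1 open), so no proper subset is valid.
Among all size-2 subsets of the eligible variables, only {U3, U4} blocks every backdoor path, so it is the unique smallest valid adjustment set.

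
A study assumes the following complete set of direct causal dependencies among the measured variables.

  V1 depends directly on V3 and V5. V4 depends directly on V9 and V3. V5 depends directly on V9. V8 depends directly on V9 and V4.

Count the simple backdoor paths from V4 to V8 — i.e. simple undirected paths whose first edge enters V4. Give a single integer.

A backdoor path from V4 to V8 is any simple undirected path whose first edge points into V4 (i.e. leaves V4 via a parent).
Parents of V4: {V3, V9}.
Enumerating:
  P1: V4 <- V3 -> V1 <- V5 <- V9 -> V8
  P2: V4 <- V9 -> V8
That exhausts the simple backdoor paths. Count: 2.

2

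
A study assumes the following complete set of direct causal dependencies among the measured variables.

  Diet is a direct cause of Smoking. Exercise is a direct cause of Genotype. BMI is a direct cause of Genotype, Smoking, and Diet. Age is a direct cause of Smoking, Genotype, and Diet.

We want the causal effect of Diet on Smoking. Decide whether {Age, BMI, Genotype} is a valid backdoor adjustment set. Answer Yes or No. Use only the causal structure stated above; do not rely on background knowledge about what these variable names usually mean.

Yes

Backdoor paths from Diet to Smoking (paths whose first edge points into Diet):
  P1: Diet <- BMI -> Genotype <- Age -> Smoking
  P2: Diet <- BMI -> Smoking
  P3: Diet <- Age -> Genotype <- BMI -> Smoking
  P4: Diet <- Age -> Smoking
Condition 1 (no descendant of Diet in the set): holds — descendants of Diet are {Smoking}; none are in {Age, BMI, Genotype}.
Condition 2 (every backdoor path blocked by {Age, BMI, Genotype}):
  P1: blocked at fork node BMI ∈ conditioning set.
  P2: blocked at fork node BMI ∈ conditioning set.
  P3: blocked at fork node Age ∈ conditioning set.
  P4: blocked at fork node Age ∈ conditioning set.
{Age, BMI, Genotype} satisfies the backdoor criterion.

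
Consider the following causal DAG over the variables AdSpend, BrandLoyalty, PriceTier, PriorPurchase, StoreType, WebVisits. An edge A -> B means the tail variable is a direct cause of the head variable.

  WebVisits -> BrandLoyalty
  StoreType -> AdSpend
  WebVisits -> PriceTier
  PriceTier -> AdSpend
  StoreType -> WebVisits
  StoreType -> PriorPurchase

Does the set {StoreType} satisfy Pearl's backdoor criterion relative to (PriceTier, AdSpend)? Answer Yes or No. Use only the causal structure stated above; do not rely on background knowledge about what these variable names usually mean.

Yes

Backdoor paths from PriceTier to AdSpend (paths whose first edge points into PriceTier):
  P1: PriceTier <- WebVisits <- StoreType -> AdSpend
Condition 1 (no descendant of PriceTier in the set): holds — descendants of PriceTier are {AdSpend}; none are in {StoreType}.
Condition 2 (every backdoor path blocked by {StoreType}):
  P1: blocked at fork node StoreType ∈ conditioning set.
{StoreType} satisfies the backdoor criterion.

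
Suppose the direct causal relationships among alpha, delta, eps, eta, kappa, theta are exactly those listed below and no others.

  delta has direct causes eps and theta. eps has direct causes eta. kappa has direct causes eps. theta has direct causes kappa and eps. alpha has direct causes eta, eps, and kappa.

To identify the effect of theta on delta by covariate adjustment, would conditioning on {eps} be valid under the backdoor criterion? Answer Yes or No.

Backdoor paths from theta to delta (paths whose first edge points into theta):
  P1: theta <- eps -> delta
  P2: theta <- kappa <- eps -> delta
  P3: theta <- kappa -> alpha <- eta -> eps -> delta
  P4: theta <- kappa -> alpha <- eps -> delta
Condition 1 (no descendant of theta in the set): holds — descendants of theta are {delta}; none are in {eps}.
Condition 2 (every backdoor path blocked by {eps}):
  P1: blocked at fork node eps ∈ conditioning set.
  P2: blocked at fork node eps ∈ conditioning set.
  P3: blocked at collider alpha (neither it nor any descendant is in the conditioning set).
  P4: blocked at collider alpha (neither it nor any descendant is in the conditioning set).
{eps} satisfies the backdoor criterion.

Yes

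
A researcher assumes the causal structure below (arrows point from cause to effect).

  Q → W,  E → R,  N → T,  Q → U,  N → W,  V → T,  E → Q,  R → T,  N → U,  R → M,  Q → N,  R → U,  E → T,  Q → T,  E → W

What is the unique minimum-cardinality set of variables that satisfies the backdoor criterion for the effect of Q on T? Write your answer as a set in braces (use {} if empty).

{E}

Variables eligible for adjustment (non-descendants of Q, excluding Q and T): {E, M, R, V}.
Backdoor paths from Q to T:
  P1: Q <- E -> R -> U <- N -> T
  P2: Q <- E -> R -> T
  P3: Q <- E -> W <- N -> U <- R -> T
  P4: Q <- E -> W <- N -> T
  P5: Q <- E -> T
The empty set is not sufficient: P2 (Q <- E -> R -> T) has no collider blocking it and no conditioned non-collider, so it is open.
Try {E}:
  P1: blocked at fork node E ∈ conditioning set.
  P2: blocked at fork node E ∈ conditioning set.
  P3: blocked at fork node E ∈ conditioning set.
  P4: blocked at fork node E ∈ conditioning set.
  P5: blocked at fork node E ∈ conditioning set.
{E} contains no descendant of Q and blocks every backdoor path.
No other singleton works — e.g. {R} leaves P5 open — so {E} is the unique smallest valid adjustment set.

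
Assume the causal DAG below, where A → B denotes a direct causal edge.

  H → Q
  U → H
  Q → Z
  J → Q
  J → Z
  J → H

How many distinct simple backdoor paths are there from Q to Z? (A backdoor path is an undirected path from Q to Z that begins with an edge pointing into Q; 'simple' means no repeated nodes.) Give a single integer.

A backdoor path from Q to Z is any simple undirected path whose first edge points into Q (i.e. leaves Q via a parent).
Parents of Q: {H, J}.
Enumerating:
  P1: Q <- J -> Z
  P2: Q <- H <- J -> Z
That exhausts the simple backdoor paths. Count: 2.

2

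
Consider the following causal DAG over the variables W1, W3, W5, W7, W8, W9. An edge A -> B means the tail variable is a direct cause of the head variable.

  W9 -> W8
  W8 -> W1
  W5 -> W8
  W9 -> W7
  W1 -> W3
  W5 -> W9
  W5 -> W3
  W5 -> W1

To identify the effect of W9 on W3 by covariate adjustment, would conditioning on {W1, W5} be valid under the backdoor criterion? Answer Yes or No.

Backdoor paths from W9 to W3 (paths whose first edge points into W9):
  P1: W9 <- W5 -> W8 -> W1 -> W3
  P2: W9 <- W5 -> W1 -> W3
  P3: W9 <- W5 -> W3
Condition 1 (no descendant of W9 in the set): FAILS — W1 is a descendant of W9.
Condition 2 (every backdoor path blocked by {W1, W5}):
  P1: blocked at fork node W5 ∈ conditioning set.
  P2: blocked at fork node W5 ∈ conditioning set.
  P3: blocked at fork node W5 ∈ conditioning set.
{W1, W5} does not satisfy the backdoor criterion.

No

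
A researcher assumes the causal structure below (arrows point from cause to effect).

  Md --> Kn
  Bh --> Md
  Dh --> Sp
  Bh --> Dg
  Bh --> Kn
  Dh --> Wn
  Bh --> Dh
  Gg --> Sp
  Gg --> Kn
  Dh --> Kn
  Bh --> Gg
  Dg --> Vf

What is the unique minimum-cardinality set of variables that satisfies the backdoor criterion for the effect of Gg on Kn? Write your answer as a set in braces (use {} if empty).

Variables eligible for adjustment (non-descendants of Gg, excluding Gg and Kn): {Bh, Dg, Dh, Md, Vf, Wn}.
Backdoor paths from Gg to Kn:
  P1: Gg <- Bh -> Dh -> Kn
  P2: Gg <- Bh -> Md -> Kn
  P3: Gg <- Bh -> Kn
The empty set is not sufficient: P1 (Gg <- Bh -> Dh -> Kn) has no collider blocking it and no conditioned non-collider, so it is open.
Try {Bh}:
  P1: blocked at fork node Bh ∈ conditioning set.
  P2: blocked at fork node Bh ∈ conditioning set.
  P3: blocked at fork node Bh ∈ conditioning set.
{Bh} contains no descendant of Gg and blocks every backdoor path.
No other singleton works — e.g. {Dg} leaves P1 open — so {Bh} is the unique smallest valid adjustment set.

{Bh}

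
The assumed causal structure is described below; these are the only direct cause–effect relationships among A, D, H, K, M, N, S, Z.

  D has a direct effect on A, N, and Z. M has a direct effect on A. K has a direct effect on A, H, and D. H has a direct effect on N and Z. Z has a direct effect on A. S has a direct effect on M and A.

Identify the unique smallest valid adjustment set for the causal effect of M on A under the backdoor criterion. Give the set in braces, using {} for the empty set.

Variables eligible for adjustment (non-descendants of M, excluding M and A): {D, H, K, N, S, Z}.
Backdoor paths from M to A:
  P1: M <- S -> A
The empty set is not sufficient: P1 (M <- S -> A) has no collider blocking it and no conditioned non-collider, so it is open.
Try {S}:
  P1: blocked at fork node S ∈ conditioning set.
{S} contains no descendant of M and blocks every backdoor path.
No other singleton works — e.g. {K} leaves P1 open — so {S} is the unique smallest valid adjustment set.

{S}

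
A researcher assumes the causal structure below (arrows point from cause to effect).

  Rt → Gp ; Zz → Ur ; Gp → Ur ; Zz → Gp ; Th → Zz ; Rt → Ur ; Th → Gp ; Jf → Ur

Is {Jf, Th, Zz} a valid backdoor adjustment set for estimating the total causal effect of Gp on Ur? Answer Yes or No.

No

Backdoor paths from Gp to Ur (paths whose first edge points into Gp):
  P1: Gp <- Rt -> Ur
  P2: Gp <- Th -> Zz -> Ur
  P3: Gp <- Zz -> Ur
Condition 1 (no descendant of Gp in the set): holds — descendants of Gp are {Ur}; none are in {Jf, Th, Zz}.
Condition 2 (every backdoor path blocked by {Jf, Th, Zz}):
  P1: open — no interior node is in the conditioning set.
  P2: blocked at fork node Th ∈ conditioning set.
  P3: blocked at fork node Zz ∈ conditioning set.
{Jf, Th, Zz} does not satisfy the backdoor criterion.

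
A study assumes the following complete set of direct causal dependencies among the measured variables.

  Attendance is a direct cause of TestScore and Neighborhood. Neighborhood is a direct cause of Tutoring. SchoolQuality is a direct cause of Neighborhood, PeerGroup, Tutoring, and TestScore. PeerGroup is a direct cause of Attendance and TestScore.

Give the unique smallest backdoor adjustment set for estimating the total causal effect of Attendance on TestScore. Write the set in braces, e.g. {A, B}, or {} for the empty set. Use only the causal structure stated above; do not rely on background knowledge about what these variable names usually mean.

{PeerGroup}

Variables eligible for adjustment (non-descendants of Attendance, excluding Attendance and TestScore): {PeerGroup, SchoolQuality}.
Backdoor paths from Attendance to TestScore:
  P1: Attendance <- PeerGroup <- SchoolQuality -> TestScore
  P2: Attendance <- PeerGroup -> TestScore
The empty set is not sufficient: P1 (Attendance <- PeerGroup <- SchoolQuality -> TestScore) has no collider blocking it and no conditioned non-collider, so it is open.
Try {PeerGroup}:
  P1: blocked at chain node PeerGroup ∈ conditioning set.
  P2: blocked at fork node PeerGroup ∈ conditioning set.
{PeerGroup} contains no descendant of Attendance and blocks every backdoor path.
No other singleton works — e.g. {SchoolQuality} leaves P2 open — so {PeerGroup} is the unique smallest valid adjustment set.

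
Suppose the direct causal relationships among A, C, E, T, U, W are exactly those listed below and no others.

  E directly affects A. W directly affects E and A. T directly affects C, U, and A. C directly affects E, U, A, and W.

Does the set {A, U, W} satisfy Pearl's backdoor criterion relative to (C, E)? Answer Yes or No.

No

Backdoor paths from C to E (paths whose first edge points into C):
  P1: C <- T -> A <- W -> E
  P2: C <- T -> A <- E
Condition 1 (no descendant of C in the set): FAILS — A, U, and W are descendants of C.
Condition 2 (every backdoor path blocked by {A, U, W}):
  P1: blocked at fork node W ∈ conditioning set.
  P2: open — collider(s) A are conditioned on (or have a conditioned descendant) and no non-collider on the path is in the set.
{A, U, W} does not satisfy the backdoor criterion.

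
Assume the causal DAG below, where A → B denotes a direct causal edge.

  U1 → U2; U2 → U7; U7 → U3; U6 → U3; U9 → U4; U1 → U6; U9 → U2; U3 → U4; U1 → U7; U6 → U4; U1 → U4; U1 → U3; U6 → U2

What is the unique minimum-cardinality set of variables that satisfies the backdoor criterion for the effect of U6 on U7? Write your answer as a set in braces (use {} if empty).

{U1}

Variables eligible for adjustment (non-descendants of U6, excluding U6 and U7): {U1, U9}.
Backdoor paths from U6 to U7:
  P1: U6 <- U1 -> U2 <- U9 -> U4 <- U3 <- U7
  P2: U6 <- U1 -> U2 -> U7
  P3: U6 <- U1 -> U7
  P4: U6 <- U1 -> U3 <- U7
  P5: U6 <- U1 -> U3 -> U4 <- U9 -> U2 -> U7
  P6: U6 <- U1 -> U4 <- U9 -> U2 -> U7
  P7: U6 <- U1 -> U4 <- U3 <- U7
The empty set is not sufficient: P2 (U6 <- U1 -> U2 -> U7) has no collider blocking it and no conditioned non-collider, so it is open.
Try {U1}:
  P1: blocked at fork node U1 ∈ conditioning set.
  P2: blocked at fork node U1 ∈ conditioning set.
  P3: blocked at fork node U1 ∈ conditioning set.
  P4: blocked at fork node U1 ∈ conditioning set.
  P5: blocked at fork node U1 ∈ conditioning set.
  P6: blocked at fork node U1 ∈ conditioning set.
  P7: blocked at fork node U1 ∈ conditioning set.
{U1} contains no descendant of U6 and blocks every backdoor path.
No other singleton works — e.g. {U9} leaves P2 open — so {U1} is the unique smallest valid adjustment set.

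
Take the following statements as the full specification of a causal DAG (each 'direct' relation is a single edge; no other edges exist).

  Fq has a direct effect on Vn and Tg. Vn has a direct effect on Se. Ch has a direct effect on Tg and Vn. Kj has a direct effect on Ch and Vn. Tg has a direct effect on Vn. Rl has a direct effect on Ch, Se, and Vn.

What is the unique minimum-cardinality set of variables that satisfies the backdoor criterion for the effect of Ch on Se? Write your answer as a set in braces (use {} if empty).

{Kj, Rl}

Variables eligible for adjustment (non-descendants of Ch, excluding Ch and Se): {Fq, Kj, Rl}.
Backdoor paths from Ch to Se:
  P1: Ch <- Rl -> Vn -> Se
  P2: Ch <- Rl -> Se
  P3: Ch <- Kj -> Vn <- Rl -> Se
  P4: Ch <- Kj -> Vn -> Se
The empty set is not sufficient: P1 (Ch <- Rl -> Vn -> Se) has no collider blocking it and no conditioned non-collider, so it is open.
Try {Kj, Rl}:
  P1: blocked at fork node Rl ∈ conditioning set.
  P2: blocked at fork node Rl ∈ conditioning set.
  P3: blocked at fork node Kj ∈ conditioning set.
  P4: blocked at fork node Kj ∈ conditioning set.
{Kj, Rl} contains no descendant of Ch and blocks every backdoor path.
Every element of {Kj, Rl} is needed (dropping Kj leaves P4 open; dropping Rl leaves P1 open), so no proper subset is valid.
Among all size-2 subsets of the eligible variables, only {Kj, Rl} blocks every backdoor path, so it is the unique smallest valid adjustment set.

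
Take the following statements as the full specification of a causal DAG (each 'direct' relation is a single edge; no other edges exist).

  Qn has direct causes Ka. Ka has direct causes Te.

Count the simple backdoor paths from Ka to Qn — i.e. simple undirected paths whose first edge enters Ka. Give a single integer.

0

A backdoor path from Ka to Qn is any simple undirected path whose first edge points into Ka (i.e. leaves Ka via a parent).
Parents of Ka: {Te}.
No simple path from any parent of Ka reaches Qn without revisiting Ka, so there are no backdoor paths.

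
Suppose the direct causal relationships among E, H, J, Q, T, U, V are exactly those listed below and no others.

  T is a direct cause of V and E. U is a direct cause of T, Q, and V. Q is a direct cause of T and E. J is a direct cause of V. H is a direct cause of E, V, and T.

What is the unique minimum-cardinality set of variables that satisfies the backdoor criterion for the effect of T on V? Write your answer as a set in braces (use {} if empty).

{H, U}

Variables eligible for adjustment (non-descendants of T, excluding T and V): {H, J, Q, U}.
Backdoor paths from T to V:
  P1: T <- U -> Q -> E <- H -> V
  P2: T <- U -> V
  P3: T <- Q <- U -> V
  P4: T <- Q -> E <- H -> V
  P5: T <- H -> E <- Q <- U -> V
  P6: T <- H -> V
The empty set is not sufficient: P2 (T <- U -> V) has no collider blocking it and no conditioned non-collider, so it is open.
Try {H, U}:
  P1: blocked at fork node U ∈ conditioning set.
  P2: blocked at fork node U ∈ conditioning set.
  P3: blocked at fork node U ∈ conditioning set.
  P4: blocked at collider E (neither it nor any descendant is in the conditioning set).
  P5: blocked at fork node H ∈ conditioning set.
  P6: blocked at fork node H ∈ conditioning set.
{H, U} contains no descendant of T and blocks every backdoor path.
Every element of {H, U} is needed (dropping H leaves P6 open; dropping U leaves P2 open), so no proper subset is valid.
Among all size-2 subsets of the eligible variables, only {H, U} blocks every backdoor path, so it is the unique smallest valid adjustment set.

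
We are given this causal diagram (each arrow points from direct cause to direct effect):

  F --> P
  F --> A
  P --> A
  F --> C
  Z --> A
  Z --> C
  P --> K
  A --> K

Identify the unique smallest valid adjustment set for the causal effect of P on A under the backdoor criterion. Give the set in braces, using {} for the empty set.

Variables eligible for adjustment (non-descendants of P, excluding P and A): {C, F, Z}.
Backdoor paths from P to A:
  P1: P <- F -> A
  P2: P <- F -> C <- Z -> A
The empty set is not sufficient: P1 (P <- F -> A) has no collider blocking it and no conditioned non-collider, so it is open.
Try {F}:
  P1: blocked at fork node F ∈ conditioning set.
  P2: blocked at fork node F ∈ conditioning set.
{F} contains no descendant of P and blocks every backdoor path.
No other singleton works — e.g. {Z} leaves P1 open — so {F} is the unique smallest valid adjustment set.

{F}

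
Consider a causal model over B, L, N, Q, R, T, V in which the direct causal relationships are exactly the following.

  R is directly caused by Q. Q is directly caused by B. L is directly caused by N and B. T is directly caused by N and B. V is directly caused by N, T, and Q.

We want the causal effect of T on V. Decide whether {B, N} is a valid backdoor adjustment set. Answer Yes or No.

Yes

Backdoor paths from T to V (paths whose first edge points into T):
  P1: T <- B -> L <- N -> V
  P2: T <- B -> Q -> V
  P3: T <- N -> L <- B -> Q -> V
  P4: T <- N -> V
Condition 1 (no descendant of T in the set): holds — descendants of T are {V}; none are in {B, N}.
Condition 2 (every backdoor path blocked by {B, N}):
  P1: blocked at fork node B ∈ conditioning set.
  P2: blocked at fork node B ∈ conditioning set.
  P3: blocked at fork node N ∈ conditioning set.
  P4: blocked at fork node N ∈ conditioning set.
{B, N} satisfies the backdoor criterion.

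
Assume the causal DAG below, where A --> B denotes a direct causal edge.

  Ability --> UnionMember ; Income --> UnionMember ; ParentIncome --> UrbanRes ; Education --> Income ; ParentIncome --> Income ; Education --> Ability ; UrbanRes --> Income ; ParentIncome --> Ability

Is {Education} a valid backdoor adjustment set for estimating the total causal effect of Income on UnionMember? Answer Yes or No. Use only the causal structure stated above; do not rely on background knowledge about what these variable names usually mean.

No

Backdoor paths from Income to UnionMember (paths whose first edge points into Income):
  P1: Income <- ParentIncome -> Ability -> UnionMember
  P2: Income <- UrbanRes <- ParentIncome -> Ability -> UnionMember
  P3: Income <- Education -> Ability -> UnionMember
Condition 1 (no descendant of Income in the set): holds — descendants of Income are {UnionMember}; none are in {Education}.
Condition 2 (every backdoor path blocked by {Education}):
  P1: open — no interior node is in the conditioning set.
  P2: open — no interior node is in the conditioning set.
  P3: blocked at fork node Education ∈ conditioning set.
{Education} does not satisfy the backdoor criterion.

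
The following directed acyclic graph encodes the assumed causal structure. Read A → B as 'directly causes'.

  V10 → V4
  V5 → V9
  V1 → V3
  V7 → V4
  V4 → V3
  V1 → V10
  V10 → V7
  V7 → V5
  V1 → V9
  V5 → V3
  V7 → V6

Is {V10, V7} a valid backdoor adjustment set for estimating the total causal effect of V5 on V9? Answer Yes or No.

Yes

Backdoor paths from V5 to V9 (paths whose first edge points into V5):
  P1: V5 <- V7 <- V10 <- V1 -> V9
  P2: V5 <- V7 <- V10 -> V4 -> V3 <- V1 -> V9
  P3: V5 <- V7 -> V4 <- V10 <- V1 -> V9
  P4: V5 <- V7 -> V4 -> V3 <- V1 -> V9
Condition 1 (no descendant of V5 in the set): holds — descendants of V5 are {V3, V9}; none are in {V10, V7}.
Condition 2 (every backdoor path blocked by {V10, V7}):
  P1: blocked at chain node V7 ∈ conditioning set.
  P2: blocked at chain node V7 ∈ conditioning set.
  P3: blocked at fork node V7 ∈ conditioning set.
  P4: blocked at fork node V7 ∈ conditioning set.
{V10, V7} satisfies the backdoor criterion.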